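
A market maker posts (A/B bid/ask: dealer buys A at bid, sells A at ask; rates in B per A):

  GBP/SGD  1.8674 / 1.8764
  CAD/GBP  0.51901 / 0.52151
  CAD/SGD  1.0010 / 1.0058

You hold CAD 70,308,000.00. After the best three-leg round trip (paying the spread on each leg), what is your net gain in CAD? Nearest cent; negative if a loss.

Net profit: CAD 1,612,178.53

Best loop CAD → SGD → GBP → CAD:
CAD 70,308,000.00 × 1.0010 (sell CAD at bid) = SGD 70,378,308.00
SGD 70,378,308.00 ÷ 1.8764 (buy GBP at ask) = GBP 37,507,092.30
GBP 37,507,092.30 ÷ 0.52151 (buy CAD at ask) = CAD 71,920,178.53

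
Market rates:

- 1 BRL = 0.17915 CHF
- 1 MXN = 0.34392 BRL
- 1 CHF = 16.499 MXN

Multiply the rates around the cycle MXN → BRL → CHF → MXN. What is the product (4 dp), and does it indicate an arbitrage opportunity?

1.0166 (arbitrage exists)

Around MXN → BRL → CHF → MXN: 1 × 0.34392 × 0.17915 × 16.499 = 1.016557
Product > 1; profitable direction is MXN → BRL → CHF → MXN.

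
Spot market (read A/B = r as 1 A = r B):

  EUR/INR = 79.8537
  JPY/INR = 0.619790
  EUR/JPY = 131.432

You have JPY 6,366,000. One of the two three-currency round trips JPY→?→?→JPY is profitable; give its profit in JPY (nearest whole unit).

Profit: JPY 128,075

Profitable loop is JPY → INR → EUR → JPY:
JPY 6,366,000 × 0.619790 = INR 3,945,583.14
INR 3,945,583.14 ÷ 79.8537 = EUR 49,410.15
EUR 49,410.15 × 131.432 = JPY 6,494,075
Profit = JPY 6,494,075 − JPY 6,366,000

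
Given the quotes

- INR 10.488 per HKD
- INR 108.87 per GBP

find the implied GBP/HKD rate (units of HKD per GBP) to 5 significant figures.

1 GBP × 108.87 = 108.87 INR
108.87 INR ÷ 10.488 = 10.3804 HKD

GBP/HKD = 10.380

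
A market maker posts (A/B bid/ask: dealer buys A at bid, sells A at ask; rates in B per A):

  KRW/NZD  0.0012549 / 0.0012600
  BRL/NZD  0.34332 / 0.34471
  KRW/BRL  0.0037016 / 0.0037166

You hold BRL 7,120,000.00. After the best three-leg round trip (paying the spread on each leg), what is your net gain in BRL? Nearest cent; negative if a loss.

Best loop BRL → NZD → KRW → BRL:
BRL 7,120,000.00 × 0.34332 (sell BRL at bid) = NZD 2,444,438.40
NZD 2,444,438.40 ÷ 0.0012600 (buy KRW at ask) = KRW 1,940,030,476
KRW 1,940,030,476 × 0.0037016 (sell KRW at bid) = BRL 7,181,216.81

Net profit: BRL 61,216.81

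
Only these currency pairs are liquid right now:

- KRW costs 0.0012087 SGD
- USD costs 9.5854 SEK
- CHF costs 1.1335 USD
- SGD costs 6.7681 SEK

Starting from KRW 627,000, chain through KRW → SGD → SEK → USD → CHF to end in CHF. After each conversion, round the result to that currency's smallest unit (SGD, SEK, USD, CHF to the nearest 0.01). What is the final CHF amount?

CHF 472.09

KRW 627,000 × 0.0012087 = SGD 757.85
SGD 757.85 × 6.7681 = SEK 5,129.20
SEK 5,129.20 ÷ 9.5854 = USD 535.11
USD 535.11 ÷ 1.1335 = CHF 472.09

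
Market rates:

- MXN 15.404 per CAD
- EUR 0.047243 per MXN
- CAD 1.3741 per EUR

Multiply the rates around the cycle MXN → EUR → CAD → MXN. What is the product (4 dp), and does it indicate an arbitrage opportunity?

1.0000 (no arbitrage)

Around MXN → EUR → CAD → MXN: 1 × 0.047243 × 1.3741 × 15.404 = 0.999975
Product ≈ 1 (deviation 0.002%, within rounding noise).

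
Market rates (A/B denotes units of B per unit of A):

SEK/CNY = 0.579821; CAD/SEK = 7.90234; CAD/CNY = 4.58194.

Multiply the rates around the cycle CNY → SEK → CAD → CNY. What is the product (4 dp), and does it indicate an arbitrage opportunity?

Around CNY → SEK → CAD → CNY: 1 ÷ 0.579821 ÷ 7.90234 × 4.58194 = 0.999999
Product ≈ 1 (deviation 0.000%, within rounding noise).

1.0000 (no arbitrage)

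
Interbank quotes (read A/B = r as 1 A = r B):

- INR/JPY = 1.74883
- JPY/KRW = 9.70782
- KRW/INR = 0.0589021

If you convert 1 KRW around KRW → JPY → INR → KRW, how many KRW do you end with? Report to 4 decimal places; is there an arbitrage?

Around KRW → JPY → INR → KRW: 1 ÷ 9.70782 ÷ 1.74883 ÷ 0.0589021 = 1.000000
Product ≈ 1 (deviation 0.000%, within rounding noise).

1.0000 (no arbitrage)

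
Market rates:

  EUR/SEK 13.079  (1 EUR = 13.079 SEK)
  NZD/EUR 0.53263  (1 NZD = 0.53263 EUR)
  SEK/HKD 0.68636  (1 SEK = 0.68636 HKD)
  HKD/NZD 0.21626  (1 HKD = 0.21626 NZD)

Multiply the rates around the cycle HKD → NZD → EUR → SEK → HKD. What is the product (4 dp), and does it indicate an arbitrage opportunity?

1.0340 (arbitrage exists)

Around HKD → NZD → EUR → SEK → HKD: 1 × 0.21626 × 0.53263 × 13.079 × 0.68636 = 1.034019
Product > 1; profitable direction is HKD → NZD → EUR → SEK → HKD.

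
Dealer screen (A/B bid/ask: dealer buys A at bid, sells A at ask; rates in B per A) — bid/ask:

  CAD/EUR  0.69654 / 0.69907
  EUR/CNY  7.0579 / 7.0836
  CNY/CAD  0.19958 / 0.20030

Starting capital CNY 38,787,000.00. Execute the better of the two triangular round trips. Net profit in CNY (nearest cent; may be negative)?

Net profit: CNY 317,842.99

Best loop CNY → EUR → CAD → CNY:
CNY 38,787,000.00 ÷ 7.0836 (buy EUR at ask) = EUR 5,475,605.62
EUR 5,475,605.62 ÷ 0.69907 (buy CAD at ask) = CAD 7,832,700.05
CAD 7,832,700.05 ÷ 0.20030 (buy CNY at ask) = CNY 39,104,842.99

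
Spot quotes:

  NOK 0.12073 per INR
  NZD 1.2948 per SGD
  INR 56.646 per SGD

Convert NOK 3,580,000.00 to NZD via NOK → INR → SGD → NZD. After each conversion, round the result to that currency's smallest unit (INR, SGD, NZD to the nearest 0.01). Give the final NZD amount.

NZD 677,799.53

NOK 3,580,000.00 ÷ 0.12073 = INR 29,652,944.59
INR 29,652,944.59 ÷ 56.646 = SGD 523,478.17
SGD 523,478.17 × 1.2948 = NZD 677,799.53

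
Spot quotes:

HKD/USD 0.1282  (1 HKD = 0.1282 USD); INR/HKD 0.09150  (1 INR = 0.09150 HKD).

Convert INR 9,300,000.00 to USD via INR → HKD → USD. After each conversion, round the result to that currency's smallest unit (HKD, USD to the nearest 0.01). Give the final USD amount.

USD 109,091.79

INR 9,300,000.00 × 0.09150 = HKD 850,950.00
HKD 850,950.00 × 0.1282 = USD 109,091.79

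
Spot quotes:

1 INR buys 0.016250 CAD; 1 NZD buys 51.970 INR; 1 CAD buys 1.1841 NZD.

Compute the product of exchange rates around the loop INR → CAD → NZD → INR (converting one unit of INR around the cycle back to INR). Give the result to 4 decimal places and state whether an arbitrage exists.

Around INR → CAD → NZD → INR: 1 × 0.016250 × 1.1841 × 51.970 = 0.999987
Product ≈ 1 (deviation 0.001%, within rounding noise).

1.0000 (no arbitrage)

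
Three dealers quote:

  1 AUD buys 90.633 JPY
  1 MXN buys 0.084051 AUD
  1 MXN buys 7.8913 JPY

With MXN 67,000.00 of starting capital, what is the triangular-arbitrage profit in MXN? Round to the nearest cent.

Profit: MXN 2,405.54

Profitable loop is MXN → JPY → AUD → MXN:
MXN 67,000.00 × 7.8913 = JPY 528,717
JPY 528,717 ÷ 90.633 = AUD 5,833.60
AUD 5,833.60 ÷ 0.084051 = MXN 69,405.54
Profit = MXN 69,405.54 − MXN 67,000.00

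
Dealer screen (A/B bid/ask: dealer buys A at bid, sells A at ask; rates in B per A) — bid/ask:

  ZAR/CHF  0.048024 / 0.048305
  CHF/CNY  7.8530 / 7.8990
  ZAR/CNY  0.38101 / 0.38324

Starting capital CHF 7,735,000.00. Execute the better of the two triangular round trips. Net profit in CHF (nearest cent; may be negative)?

Net result: CHF -11,173.81 (no profitable arbitrage after spreads)

Best loop CHF → ZAR → CNY → CHF:
CHF 7,735,000.00 ÷ 0.048305 (buy ZAR at ask) = ZAR 160,128,351.10
ZAR 160,128,351.10 × 0.38101 (sell ZAR at bid) = CNY 61,010,503.05
CNY 61,010,503.05 ÷ 7.8990 (buy CHF at ask) = CHF 7,723,826.19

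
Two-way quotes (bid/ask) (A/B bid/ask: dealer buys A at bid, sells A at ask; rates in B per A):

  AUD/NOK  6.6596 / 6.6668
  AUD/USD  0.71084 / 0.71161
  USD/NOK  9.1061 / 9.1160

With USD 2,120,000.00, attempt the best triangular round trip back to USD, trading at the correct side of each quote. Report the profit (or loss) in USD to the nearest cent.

Best loop USD → AUD → NOK → USD:
USD 2,120,000.00 ÷ 0.71161 (buy AUD at ask) = AUD 2,979,159.93
AUD 2,979,159.93 × 6.6596 (sell AUD at bid) = NOK 19,840,013.49
NOK 19,840,013.49 ÷ 9.1160 (buy USD at ask) = USD 2,176,394.63

Net profit: USD 56,394.63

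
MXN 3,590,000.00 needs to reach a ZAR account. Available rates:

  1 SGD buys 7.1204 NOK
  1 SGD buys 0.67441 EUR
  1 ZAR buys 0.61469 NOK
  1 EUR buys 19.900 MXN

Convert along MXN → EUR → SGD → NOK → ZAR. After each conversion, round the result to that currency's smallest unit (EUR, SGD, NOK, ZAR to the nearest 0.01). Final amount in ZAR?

MXN 3,590,000.00 ÷ 19.900 = EUR 180,402.01
EUR 180,402.01 ÷ 0.67441 = SGD 267,496.05
SGD 267,496.05 × 7.1204 = NOK 1,904,678.87
NOK 1,904,678.87 ÷ 0.61469 = ZAR 3,098,600.71

ZAR 3,098,600.71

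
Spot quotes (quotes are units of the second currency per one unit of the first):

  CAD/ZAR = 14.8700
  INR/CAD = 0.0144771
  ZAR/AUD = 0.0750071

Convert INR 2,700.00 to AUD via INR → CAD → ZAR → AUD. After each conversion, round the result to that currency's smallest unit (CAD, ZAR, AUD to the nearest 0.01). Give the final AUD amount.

AUD 43.60

INR 2,700.00 × 0.0144771 = CAD 39.09
CAD 39.09 × 14.8700 = ZAR 581.27
ZAR 581.27 × 0.0750071 = AUD 43.60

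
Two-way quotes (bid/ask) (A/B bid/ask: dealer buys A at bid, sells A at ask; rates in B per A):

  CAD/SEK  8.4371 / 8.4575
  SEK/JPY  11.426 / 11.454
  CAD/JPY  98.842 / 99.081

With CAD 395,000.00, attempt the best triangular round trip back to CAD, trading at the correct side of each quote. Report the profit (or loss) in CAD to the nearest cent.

Best loop CAD → JPY → SEK → CAD:
CAD 395,000.00 × 98.842 (sell CAD at bid) = JPY 39,042,590
JPY 39,042,590 ÷ 11.454 (buy SEK at ask) = SEK 3,408,642.40
SEK 3,408,642.40 ÷ 8.4575 (buy CAD at ask) = CAD 403,031.91

Net profit: CAD 8,031.91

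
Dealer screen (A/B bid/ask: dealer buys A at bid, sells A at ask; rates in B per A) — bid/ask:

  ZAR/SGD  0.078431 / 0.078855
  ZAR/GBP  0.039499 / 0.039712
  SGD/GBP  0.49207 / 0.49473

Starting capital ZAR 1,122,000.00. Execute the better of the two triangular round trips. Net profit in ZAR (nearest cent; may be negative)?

Net profit: ZAR 14,008.22

Best loop ZAR → GBP → SGD → ZAR:
ZAR 1,122,000.00 × 0.039499 (sell ZAR at bid) = GBP 44,317.88
GBP 44,317.88 ÷ 0.49473 (buy SGD at ask) = SGD 89,579.93
SGD 89,579.93 ÷ 0.078855 (buy ZAR at ask) = ZAR 1,136,008.22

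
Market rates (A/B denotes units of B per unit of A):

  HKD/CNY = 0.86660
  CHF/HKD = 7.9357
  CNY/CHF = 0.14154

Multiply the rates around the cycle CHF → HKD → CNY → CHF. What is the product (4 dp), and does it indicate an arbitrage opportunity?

Around CHF → HKD → CNY → CHF: 1 × 7.9357 × 0.86660 × 0.14154 = 0.973382
Product < 1; profitable direction is CHF → CNY → HKD → CHF.

0.9734 (arbitrage exists)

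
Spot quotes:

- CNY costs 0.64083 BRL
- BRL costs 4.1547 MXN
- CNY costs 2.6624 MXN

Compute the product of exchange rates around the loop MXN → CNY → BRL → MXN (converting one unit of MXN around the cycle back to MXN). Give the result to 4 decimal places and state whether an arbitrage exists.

Around MXN → CNY → BRL → MXN: 1 ÷ 2.6624 × 0.64083 × 4.1547 = 1.000021
Product ≈ 1 (deviation 0.002%, within rounding noise).

1.0000 (no arbitrage)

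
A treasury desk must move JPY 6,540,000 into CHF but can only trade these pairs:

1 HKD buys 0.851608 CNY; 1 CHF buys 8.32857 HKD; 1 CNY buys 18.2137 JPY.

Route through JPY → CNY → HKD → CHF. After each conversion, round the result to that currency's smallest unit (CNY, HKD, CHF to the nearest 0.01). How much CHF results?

JPY 6,540,000 ÷ 18.2137 = CNY 359,070.37
CNY 359,070.37 ÷ 0.851608 = HKD 421,638.09
HKD 421,638.09 ÷ 8.32857 = CHF 50,625.51

CHF 50,625.51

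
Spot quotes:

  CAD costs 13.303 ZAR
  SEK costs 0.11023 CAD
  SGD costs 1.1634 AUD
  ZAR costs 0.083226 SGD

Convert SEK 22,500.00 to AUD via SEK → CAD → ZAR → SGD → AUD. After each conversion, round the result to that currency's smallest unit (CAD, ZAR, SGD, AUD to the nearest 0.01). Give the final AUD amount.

AUD 3,194.61

SEK 22,500.00 × 0.11023 = CAD 2,480.17
CAD 2,480.17 × 13.303 = ZAR 32,993.70
ZAR 32,993.70 × 0.083226 = SGD 2,745.93
SGD 2,745.93 × 1.1634 = AUD 3,194.61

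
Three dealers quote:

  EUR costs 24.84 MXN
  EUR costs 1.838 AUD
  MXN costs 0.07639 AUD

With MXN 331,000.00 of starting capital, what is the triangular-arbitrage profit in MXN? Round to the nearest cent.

Profit: MXN 10,720.15

Profitable loop is MXN → AUD → EUR → MXN:
MXN 331,000.00 × 0.07639 = AUD 25,285.09
AUD 25,285.09 ÷ 1.838 = EUR 13,756.85
EUR 13,756.85 × 24.84 = MXN 341,720.15
Profit = MXN 341,720.15 − MXN 331,000.00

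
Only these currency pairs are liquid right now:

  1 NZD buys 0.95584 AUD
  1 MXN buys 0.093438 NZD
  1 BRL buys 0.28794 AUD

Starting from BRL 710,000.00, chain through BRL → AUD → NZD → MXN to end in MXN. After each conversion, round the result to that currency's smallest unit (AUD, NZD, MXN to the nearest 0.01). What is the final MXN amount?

MXN 2,289,030.69

BRL 710,000.00 × 0.28794 = AUD 204,437.40
AUD 204,437.40 ÷ 0.95584 = NZD 213,882.45
NZD 213,882.45 ÷ 0.093438 = MXN 2,289,030.69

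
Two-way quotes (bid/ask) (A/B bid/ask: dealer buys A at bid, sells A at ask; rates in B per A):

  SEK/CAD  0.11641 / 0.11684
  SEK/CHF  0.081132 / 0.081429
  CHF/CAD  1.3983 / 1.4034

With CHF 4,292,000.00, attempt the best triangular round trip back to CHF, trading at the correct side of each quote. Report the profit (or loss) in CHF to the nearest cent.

Net profit: CHF 80,093.38

Best loop CHF → SEK → CAD → CHF:
CHF 4,292,000.00 ÷ 0.081429 (buy SEK at ask) = SEK 52,708,494.52
SEK 52,708,494.52 × 0.11641 (sell SEK at bid) = CAD 6,135,795.85
CAD 6,135,795.85 ÷ 1.4034 (buy CHF at ask) = CHF 4,372,093.38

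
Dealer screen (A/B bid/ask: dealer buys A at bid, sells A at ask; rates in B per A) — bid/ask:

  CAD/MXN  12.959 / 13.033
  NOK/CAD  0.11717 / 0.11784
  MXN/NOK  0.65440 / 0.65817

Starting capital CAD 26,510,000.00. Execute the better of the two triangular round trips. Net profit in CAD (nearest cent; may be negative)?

Best loop CAD → MXN → NOK → CAD:
CAD 26,510,000.00 × 12.959 (sell CAD at bid) = MXN 343,543,090.00
MXN 343,543,090.00 × 0.65440 (sell MXN at bid) = NOK 224,814,598.10
NOK 224,814,598.10 × 0.11717 (sell NOK at bid) = CAD 26,341,526.46

Net result: CAD -168,473.54 (no profitable arbitrage after spreads)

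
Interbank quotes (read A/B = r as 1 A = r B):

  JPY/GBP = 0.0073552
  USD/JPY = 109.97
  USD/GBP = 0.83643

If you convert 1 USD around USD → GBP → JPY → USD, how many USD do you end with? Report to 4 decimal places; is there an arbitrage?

1.0341 (arbitrage exists)

Around USD → GBP → JPY → USD: 1 × 0.83643 ÷ 0.0073552 ÷ 109.97 = 1.034096
Product > 1; profitable direction is USD → GBP → JPY → USD.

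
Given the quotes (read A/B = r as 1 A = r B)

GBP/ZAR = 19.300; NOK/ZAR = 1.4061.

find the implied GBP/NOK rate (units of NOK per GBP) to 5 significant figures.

GBP/NOK = 13.726

1 GBP × 19.300 = 19.3 ZAR
19.3 ZAR ÷ 1.4061 = 13.7259 NOK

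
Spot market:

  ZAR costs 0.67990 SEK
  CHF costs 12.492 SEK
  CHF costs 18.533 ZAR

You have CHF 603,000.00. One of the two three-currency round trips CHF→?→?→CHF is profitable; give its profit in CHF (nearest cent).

Profitable loop is CHF → ZAR → SEK → CHF:
CHF 603,000.00 × 18.533 = ZAR 11,175,399.00
ZAR 11,175,399.00 × 0.67990 = SEK 7,598,153.78
SEK 7,598,153.78 ÷ 12.492 = CHF 608,241.58
Profit = CHF 608,241.58 − CHF 603,000.00

Profit: CHF 5,241.58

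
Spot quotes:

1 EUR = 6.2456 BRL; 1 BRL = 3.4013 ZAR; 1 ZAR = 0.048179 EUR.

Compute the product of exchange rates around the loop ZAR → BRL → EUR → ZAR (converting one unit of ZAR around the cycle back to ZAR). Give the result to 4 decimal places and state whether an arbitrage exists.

Around ZAR → BRL → EUR → ZAR: 1 ÷ 3.4013 ÷ 6.2456 ÷ 0.048179 = 0.977064
Product < 1; profitable direction is ZAR → EUR → BRL → ZAR.

0.9771 (arbitrage exists)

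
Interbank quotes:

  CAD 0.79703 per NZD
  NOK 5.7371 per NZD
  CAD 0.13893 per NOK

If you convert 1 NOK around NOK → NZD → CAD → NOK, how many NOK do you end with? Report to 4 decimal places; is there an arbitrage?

Around NOK → NZD → CAD → NOK: 1 ÷ 5.7371 × 0.79703 ÷ 0.13893 = 0.999968
Product ≈ 1 (deviation 0.003%, within rounding noise).

1.0000 (no arbitrage)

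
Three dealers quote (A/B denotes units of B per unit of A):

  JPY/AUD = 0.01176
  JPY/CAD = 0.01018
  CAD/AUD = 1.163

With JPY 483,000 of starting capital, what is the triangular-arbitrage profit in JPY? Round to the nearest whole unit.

Profit: JPY 3,259

Profitable loop is JPY → CAD → AUD → JPY:
JPY 483,000 × 0.01018 = CAD 4,916.94
CAD 4,916.94 × 1.163 = AUD 5,718.40
AUD 5,718.40 ÷ 0.01176 = JPY 486,259
Profit = JPY 486,259 − JPY 483,000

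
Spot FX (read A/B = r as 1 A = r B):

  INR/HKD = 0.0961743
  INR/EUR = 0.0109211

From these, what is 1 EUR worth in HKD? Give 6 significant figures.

EUR/HKD = 8.80628

1 EUR ÷ 0.0109211 = 91.5659 INR
91.5659 INR × 0.0961743 = 8.80628 HKD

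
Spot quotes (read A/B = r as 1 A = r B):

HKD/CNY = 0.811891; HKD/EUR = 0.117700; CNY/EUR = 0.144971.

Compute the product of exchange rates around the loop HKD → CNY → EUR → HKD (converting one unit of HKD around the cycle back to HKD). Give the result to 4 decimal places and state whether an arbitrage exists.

1.0000 (no arbitrage)

Around HKD → CNY → EUR → HKD: 1 × 0.811891 × 0.144971 ÷ 0.117700 = 1.000006
Product ≈ 1 (deviation 0.001%, within rounding noise).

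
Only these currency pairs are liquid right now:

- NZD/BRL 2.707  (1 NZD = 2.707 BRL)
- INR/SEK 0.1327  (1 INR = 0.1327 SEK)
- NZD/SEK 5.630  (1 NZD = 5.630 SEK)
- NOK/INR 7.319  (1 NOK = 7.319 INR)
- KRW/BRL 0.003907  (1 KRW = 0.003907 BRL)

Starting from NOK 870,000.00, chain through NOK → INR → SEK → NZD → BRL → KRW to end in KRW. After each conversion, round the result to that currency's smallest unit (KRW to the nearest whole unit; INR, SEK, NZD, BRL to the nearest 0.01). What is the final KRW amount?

KRW 103,986,839

NOK 870,000.00 × 7.319 = INR 6,367,530.00
INR 6,367,530.00 × 0.1327 = SEK 844,971.23
SEK 844,971.23 ÷ 5.630 = NZD 150,083.70
NZD 150,083.70 × 2.707 = BRL 406,276.58
BRL 406,276.58 ÷ 0.003907 = KRW 103,986,839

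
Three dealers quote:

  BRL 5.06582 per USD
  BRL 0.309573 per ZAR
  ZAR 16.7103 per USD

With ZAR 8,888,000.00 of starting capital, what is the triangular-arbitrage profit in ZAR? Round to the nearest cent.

Profit: ZAR 188,148.95

Profitable loop is ZAR → BRL → USD → ZAR:
ZAR 8,888,000.00 × 0.309573 = BRL 2,751,484.82
BRL 2,751,484.82 ÷ 5.06582 = USD 543,146.98
USD 543,146.98 × 16.7103 = ZAR 9,076,148.95
Profit = ZAR 9,076,148.95 − ZAR 8,888,000.00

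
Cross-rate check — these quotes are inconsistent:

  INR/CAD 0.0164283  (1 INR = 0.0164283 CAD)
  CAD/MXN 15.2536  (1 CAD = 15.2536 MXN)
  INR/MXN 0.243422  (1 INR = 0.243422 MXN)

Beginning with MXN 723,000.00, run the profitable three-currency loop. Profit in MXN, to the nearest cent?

Profitable loop is MXN → INR → CAD → MXN:
MXN 723,000.00 ÷ 0.243422 = INR 2,970,150.60
INR 2,970,150.60 × 0.0164283 = CAD 48,794.53
CAD 48,794.53 × 15.2536 = MXN 744,292.17
Profit = MXN 744,292.17 − MXN 723,000.00

Profit: MXN 21,292.17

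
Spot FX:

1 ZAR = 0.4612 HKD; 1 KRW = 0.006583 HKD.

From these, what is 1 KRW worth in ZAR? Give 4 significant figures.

1 KRW × 0.006583 = 0.006583 HKD
0.006583 HKD ÷ 0.4612 = 0.0142736 ZAR

KRW/ZAR = 0.01427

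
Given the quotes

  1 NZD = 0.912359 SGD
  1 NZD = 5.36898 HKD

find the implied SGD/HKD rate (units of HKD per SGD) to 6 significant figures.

1 SGD ÷ 0.912359 = 1.09606 NZD
1.09606 NZD × 5.36898 = 5.88472 HKD

SGD/HKD = 5.88472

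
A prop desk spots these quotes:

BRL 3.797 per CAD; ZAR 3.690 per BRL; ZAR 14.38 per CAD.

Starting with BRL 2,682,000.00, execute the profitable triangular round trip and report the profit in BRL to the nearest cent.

Profit: BRL 70,648.11

Profitable loop is BRL → CAD → ZAR → BRL:
BRL 2,682,000.00 ÷ 3.797 = CAD 706,347.12
CAD 706,347.12 × 14.38 = ZAR 10,157,271.53
ZAR 10,157,271.53 ÷ 3.690 = BRL 2,752,648.11
Profit = BRL 2,752,648.11 − BRL 2,682,000.00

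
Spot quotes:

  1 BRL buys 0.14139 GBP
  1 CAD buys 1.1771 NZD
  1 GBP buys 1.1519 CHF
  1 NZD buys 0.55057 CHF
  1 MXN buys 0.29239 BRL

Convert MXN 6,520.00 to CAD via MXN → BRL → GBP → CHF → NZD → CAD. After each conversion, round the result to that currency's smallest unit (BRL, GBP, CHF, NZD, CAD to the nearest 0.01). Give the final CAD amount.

CAD 479.08

MXN 6,520.00 × 0.29239 = BRL 1,906.38
BRL 1,906.38 × 0.14139 = GBP 269.54
GBP 269.54 × 1.1519 = CHF 310.48
CHF 310.48 ÷ 0.55057 = NZD 563.92
NZD 563.92 ÷ 1.1771 = CAD 479.08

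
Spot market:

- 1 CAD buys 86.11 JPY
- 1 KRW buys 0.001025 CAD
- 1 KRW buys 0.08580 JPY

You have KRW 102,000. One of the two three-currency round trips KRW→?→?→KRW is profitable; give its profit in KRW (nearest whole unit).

Profitable loop is KRW → CAD → JPY → KRW:
KRW 102,000 × 0.001025 = CAD 104.55
CAD 104.55 × 86.11 = JPY 9,003
JPY 9,003 ÷ 0.08580 = KRW 104,928
Profit = KRW 104,928 − KRW 102,000

Profit: KRW 2,928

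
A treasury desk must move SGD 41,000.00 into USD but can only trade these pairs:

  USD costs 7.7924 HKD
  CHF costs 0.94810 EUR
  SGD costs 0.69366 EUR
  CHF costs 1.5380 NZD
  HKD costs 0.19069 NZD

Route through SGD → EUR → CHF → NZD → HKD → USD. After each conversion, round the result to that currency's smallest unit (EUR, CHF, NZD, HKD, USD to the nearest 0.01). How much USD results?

SGD 41,000.00 × 0.69366 = EUR 28,440.06
EUR 28,440.06 ÷ 0.94810 = CHF 29,996.90
CHF 29,996.90 × 1.5380 = NZD 46,135.23
NZD 46,135.23 ÷ 0.19069 = HKD 241,938.38
HKD 241,938.38 ÷ 7.7924 = USD 31,047.99

USD 31,047.99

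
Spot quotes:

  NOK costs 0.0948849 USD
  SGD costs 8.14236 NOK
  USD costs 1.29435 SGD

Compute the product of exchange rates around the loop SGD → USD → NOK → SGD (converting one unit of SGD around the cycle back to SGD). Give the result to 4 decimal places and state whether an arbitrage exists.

1.0000 (no arbitrage)

Around SGD → USD → NOK → SGD: 1 ÷ 1.29435 ÷ 0.0948849 ÷ 8.14236 = 1.000002
Product ≈ 1 (deviation 0.000%, within rounding noise).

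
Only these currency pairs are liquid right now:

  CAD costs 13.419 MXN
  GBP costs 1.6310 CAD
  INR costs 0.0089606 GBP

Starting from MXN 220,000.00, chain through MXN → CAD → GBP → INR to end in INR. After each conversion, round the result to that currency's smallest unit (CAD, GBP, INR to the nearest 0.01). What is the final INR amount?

INR 1,121,789.84

MXN 220,000.00 ÷ 13.419 = CAD 16,394.66
CAD 16,394.66 ÷ 1.6310 = GBP 10,051.91
GBP 10,051.91 ÷ 0.0089606 = INR 1,121,789.84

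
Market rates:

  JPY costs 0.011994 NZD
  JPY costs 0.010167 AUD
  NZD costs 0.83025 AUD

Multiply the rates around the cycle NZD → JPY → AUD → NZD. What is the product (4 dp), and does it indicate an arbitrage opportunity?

1.0210 (arbitrage exists)

Around NZD → JPY → AUD → NZD: 1 ÷ 0.011994 × 0.010167 ÷ 0.83025 = 1.020986
Product > 1; profitable direction is NZD → JPY → AUD → NZD.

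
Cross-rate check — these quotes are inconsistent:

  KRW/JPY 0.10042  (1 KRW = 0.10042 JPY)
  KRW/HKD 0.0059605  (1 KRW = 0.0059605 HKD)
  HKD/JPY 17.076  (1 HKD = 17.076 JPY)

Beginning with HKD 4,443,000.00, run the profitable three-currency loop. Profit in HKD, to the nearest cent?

Profit: HKD 60,238.36

Profitable loop is HKD → JPY → KRW → HKD:
HKD 4,443,000.00 × 17.076 = JPY 75,868,668
JPY 75,868,668 ÷ 0.10042 = KRW 755,513,523
KRW 755,513,523 × 0.0059605 = HKD 4,503,238.36
Profit = HKD 4,503,238.36 − HKD 4,443,000.00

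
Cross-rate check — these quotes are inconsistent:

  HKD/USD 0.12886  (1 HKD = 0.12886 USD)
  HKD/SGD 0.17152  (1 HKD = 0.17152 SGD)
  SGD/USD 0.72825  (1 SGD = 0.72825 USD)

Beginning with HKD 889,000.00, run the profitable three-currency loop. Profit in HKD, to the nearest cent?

Profitable loop is HKD → USD → SGD → HKD:
HKD 889,000.00 × 0.12886 = USD 114,556.54
USD 114,556.54 ÷ 0.72825 = SGD 157,303.87
SGD 157,303.87 ÷ 0.17152 = HKD 917,116.75
Profit = HKD 917,116.75 − HKD 889,000.00

Profit: HKD 28,116.75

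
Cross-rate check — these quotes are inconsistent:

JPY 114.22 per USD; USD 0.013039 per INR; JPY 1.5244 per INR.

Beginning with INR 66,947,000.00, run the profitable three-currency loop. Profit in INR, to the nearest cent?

Profit: INR 1,577,144.04

Profitable loop is INR → JPY → USD → INR:
INR 66,947,000.00 × 1.5244 = JPY 102,054,007
JPY 102,054,007 ÷ 114.22 = USD 893,486.31
USD 893,486.31 ÷ 0.013039 = INR 68,524,144.04
Profit = INR 68,524,144.04 − INR 66,947,000.00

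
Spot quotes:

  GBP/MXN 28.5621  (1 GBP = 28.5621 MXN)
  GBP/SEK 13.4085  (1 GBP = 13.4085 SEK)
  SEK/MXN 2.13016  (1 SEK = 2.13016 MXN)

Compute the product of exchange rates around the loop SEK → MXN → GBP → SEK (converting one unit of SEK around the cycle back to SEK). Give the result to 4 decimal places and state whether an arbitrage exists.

1.0000 (no arbitrage)

Around SEK → MXN → GBP → SEK: 1 × 2.13016 ÷ 28.5621 × 13.4085 = 1.000005
Product ≈ 1 (deviation 0.001%, within rounding noise).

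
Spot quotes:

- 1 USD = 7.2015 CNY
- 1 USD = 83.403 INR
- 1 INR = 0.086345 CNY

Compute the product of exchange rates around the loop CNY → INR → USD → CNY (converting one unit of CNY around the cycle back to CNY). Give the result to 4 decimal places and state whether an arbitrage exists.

1.0000 (no arbitrage)

Around CNY → INR → USD → CNY: 1 ÷ 0.086345 ÷ 83.403 × 7.2015 = 1.000009
Product ≈ 1 (deviation 0.001%, within rounding noise).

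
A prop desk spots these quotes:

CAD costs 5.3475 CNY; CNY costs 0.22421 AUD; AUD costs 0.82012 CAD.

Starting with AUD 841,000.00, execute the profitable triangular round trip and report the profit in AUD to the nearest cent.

Profitable loop is AUD → CNY → CAD → AUD:
AUD 841,000.00 ÷ 0.22421 = CNY 3,750,947.77
CNY 3,750,947.77 ÷ 5.3475 = CAD 701,439.51
CAD 701,439.51 ÷ 0.82012 = AUD 855,288.87
Profit = AUD 855,288.87 − AUD 841,000.00

Profit: AUD 14,288.87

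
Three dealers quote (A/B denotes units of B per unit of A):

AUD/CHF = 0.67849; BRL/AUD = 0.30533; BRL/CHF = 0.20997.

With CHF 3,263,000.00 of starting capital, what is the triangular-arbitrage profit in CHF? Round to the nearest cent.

Profitable loop is CHF → AUD → BRL → CHF:
CHF 3,263,000.00 ÷ 0.67849 = AUD 4,809,208.68
AUD 4,809,208.68 ÷ 0.30533 = BRL 15,750,855.42
BRL 15,750,855.42 × 0.20997 = CHF 3,307,207.11
Profit = CHF 3,307,207.11 − CHF 3,263,000.00

Profit: CHF 44,207.11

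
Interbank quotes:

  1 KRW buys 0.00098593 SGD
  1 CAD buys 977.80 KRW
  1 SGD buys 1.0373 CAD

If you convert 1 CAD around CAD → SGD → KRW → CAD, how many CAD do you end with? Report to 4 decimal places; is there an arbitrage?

1.0000 (no arbitrage)

Around CAD → SGD → KRW → CAD: 1 ÷ 1.0373 ÷ 0.00098593 ÷ 977.80 = 0.999999
Product ≈ 1 (deviation 0.000%, within rounding noise).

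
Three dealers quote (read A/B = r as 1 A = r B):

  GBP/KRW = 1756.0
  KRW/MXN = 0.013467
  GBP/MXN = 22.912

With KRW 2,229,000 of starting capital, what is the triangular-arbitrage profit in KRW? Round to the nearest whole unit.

Profitable loop is KRW → MXN → GBP → KRW:
KRW 2,229,000 × 0.013467 = MXN 30,017.94
MXN 30,017.94 ÷ 22.912 = GBP 1,310.14
GBP 1,310.14 × 1756.0 = KRW 2,300,607
Profit = KRW 2,300,607 − KRW 2,229,000

Profit: KRW 71,607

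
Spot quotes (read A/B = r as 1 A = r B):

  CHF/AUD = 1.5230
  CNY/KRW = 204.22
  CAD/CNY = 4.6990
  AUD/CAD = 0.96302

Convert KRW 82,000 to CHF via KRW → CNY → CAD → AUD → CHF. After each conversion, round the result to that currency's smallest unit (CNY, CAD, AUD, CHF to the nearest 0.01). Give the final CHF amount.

KRW 82,000 ÷ 204.22 = CNY 401.53
CNY 401.53 ÷ 4.6990 = CAD 85.45
CAD 85.45 ÷ 0.96302 = AUD 88.73
AUD 88.73 ÷ 1.5230 = CHF 58.26

CHF 58.26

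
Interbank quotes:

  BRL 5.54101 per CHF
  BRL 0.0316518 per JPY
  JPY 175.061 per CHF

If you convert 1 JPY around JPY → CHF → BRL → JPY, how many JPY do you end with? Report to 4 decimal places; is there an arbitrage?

Around JPY → CHF → BRL → JPY: 1 ÷ 175.061 × 5.54101 ÷ 0.0316518 = 1.000003
Product ≈ 1 (deviation 0.000%, within rounding noise).

1.0000 (no arbitrage)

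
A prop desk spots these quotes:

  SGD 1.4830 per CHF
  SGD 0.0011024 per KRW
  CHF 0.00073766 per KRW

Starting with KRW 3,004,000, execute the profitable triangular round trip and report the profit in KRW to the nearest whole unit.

Profitable loop is KRW → SGD → CHF → KRW:
KRW 3,004,000 × 0.0011024 = SGD 3,311.61
SGD 3,311.61 ÷ 1.4830 = CHF 2,233.05
CHF 2,233.05 ÷ 0.00073766 = KRW 3,027,204
Profit = KRW 3,027,204 − KRW 3,004,000

Profit: KRW 23,204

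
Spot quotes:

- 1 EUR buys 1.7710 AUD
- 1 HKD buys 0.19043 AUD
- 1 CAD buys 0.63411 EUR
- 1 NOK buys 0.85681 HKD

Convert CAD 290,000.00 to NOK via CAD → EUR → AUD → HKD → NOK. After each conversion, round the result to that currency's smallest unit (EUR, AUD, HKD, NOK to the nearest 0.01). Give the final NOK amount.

NOK 1,996,003.33

CAD 290,000.00 × 0.63411 = EUR 183,891.90
EUR 183,891.90 × 1.7710 = AUD 325,672.55
AUD 325,672.55 ÷ 0.19043 = HKD 1,710,195.61
HKD 1,710,195.61 ÷ 0.85681 = NOK 1,996,003.33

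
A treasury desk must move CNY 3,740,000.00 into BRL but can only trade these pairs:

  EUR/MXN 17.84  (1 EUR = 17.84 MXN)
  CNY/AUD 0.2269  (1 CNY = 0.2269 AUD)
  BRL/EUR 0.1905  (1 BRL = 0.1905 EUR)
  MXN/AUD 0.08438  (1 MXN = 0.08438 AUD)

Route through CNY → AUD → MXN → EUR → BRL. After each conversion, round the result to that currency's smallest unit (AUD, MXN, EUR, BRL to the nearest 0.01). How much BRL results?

BRL 2,959,216.54

CNY 3,740,000.00 × 0.2269 = AUD 848,606.00
AUD 848,606.00 ÷ 0.08438 = MXN 10,056,956.62
MXN 10,056,956.62 ÷ 17.84 = EUR 563,730.75
EUR 563,730.75 ÷ 0.1905 = BRL 2,959,216.54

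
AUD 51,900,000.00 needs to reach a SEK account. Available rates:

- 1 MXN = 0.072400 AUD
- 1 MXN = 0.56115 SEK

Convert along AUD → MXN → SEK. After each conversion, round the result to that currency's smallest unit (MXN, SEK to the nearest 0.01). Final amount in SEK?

SEK 402,260,842.54

AUD 51,900,000.00 ÷ 0.072400 = MXN 716,850,828.73
MXN 716,850,828.73 × 0.56115 = SEK 402,260,842.54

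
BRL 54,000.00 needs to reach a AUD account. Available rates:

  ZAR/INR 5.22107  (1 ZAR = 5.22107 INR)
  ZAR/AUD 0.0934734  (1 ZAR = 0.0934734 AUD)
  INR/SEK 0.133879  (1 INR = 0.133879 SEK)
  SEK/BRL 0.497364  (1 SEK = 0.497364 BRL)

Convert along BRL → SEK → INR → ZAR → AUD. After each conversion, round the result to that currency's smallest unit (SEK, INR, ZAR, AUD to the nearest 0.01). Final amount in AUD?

AUD 14,518.96

BRL 54,000.00 ÷ 0.497364 = SEK 108,572.39
SEK 108,572.39 ÷ 0.133879 = INR 810,974.01
INR 810,974.01 ÷ 5.22107 = ZAR 155,327.17
ZAR 155,327.17 × 0.0934734 = AUD 14,518.96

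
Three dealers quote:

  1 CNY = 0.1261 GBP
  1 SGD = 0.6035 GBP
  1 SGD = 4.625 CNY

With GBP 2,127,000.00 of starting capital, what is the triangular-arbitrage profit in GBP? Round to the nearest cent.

Profit: GBP 73,989.35

Profitable loop is GBP → CNY → SGD → GBP:
GBP 2,127,000.00 ÷ 0.1261 = CNY 16,867,565.42
CNY 16,867,565.42 ÷ 4.625 = SGD 3,647,041.17
SGD 3,647,041.17 × 0.6035 = GBP 2,200,989.35
Profit = GBP 2,200,989.35 − GBP 2,127,000.00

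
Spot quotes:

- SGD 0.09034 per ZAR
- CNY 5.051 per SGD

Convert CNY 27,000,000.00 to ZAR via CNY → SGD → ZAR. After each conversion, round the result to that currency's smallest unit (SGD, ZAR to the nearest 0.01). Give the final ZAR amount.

ZAR 59,170,645.78

CNY 27,000,000.00 ÷ 5.051 = SGD 5,345,476.14
SGD 5,345,476.14 ÷ 0.09034 = ZAR 59,170,645.78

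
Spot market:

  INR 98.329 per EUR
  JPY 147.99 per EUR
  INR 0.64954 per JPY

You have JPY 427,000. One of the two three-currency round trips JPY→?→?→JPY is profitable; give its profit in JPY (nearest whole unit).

Profit: JPY 9,789

Profitable loop is JPY → EUR → INR → JPY:
JPY 427,000 ÷ 147.99 = EUR 2,885.33
EUR 2,885.33 × 98.329 = INR 283,711.62
INR 283,711.62 ÷ 0.64954 = JPY 436,789
Profit = JPY 436,789 − JPY 427,000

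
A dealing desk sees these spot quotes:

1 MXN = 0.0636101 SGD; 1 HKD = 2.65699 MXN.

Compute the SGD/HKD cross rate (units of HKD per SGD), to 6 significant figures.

1 SGD ÷ 0.0636101 = 15.7208 MXN
15.7208 MXN ÷ 2.65699 = 5.91676 HKD

SGD/HKD = 5.91676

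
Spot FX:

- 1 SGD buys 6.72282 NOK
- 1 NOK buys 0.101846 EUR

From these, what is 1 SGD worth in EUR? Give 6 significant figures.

SGD/EUR = 0.684692

1 SGD × 6.72282 = 6.72282 NOK
6.72282 NOK × 0.101846 = 0.684692 EUR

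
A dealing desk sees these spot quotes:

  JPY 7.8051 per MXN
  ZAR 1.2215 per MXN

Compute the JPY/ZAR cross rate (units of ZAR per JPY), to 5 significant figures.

JPY/ZAR = 0.15650

1 JPY ÷ 7.8051 = 0.128121 MXN
0.128121 MXN × 1.2215 = 0.1565 ZAR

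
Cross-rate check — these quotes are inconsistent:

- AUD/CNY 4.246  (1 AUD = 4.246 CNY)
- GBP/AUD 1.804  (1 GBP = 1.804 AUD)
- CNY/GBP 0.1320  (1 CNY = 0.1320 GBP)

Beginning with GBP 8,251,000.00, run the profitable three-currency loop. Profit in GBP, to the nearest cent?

Profitable loop is GBP → AUD → CNY → GBP:
GBP 8,251,000.00 × 1.804 = AUD 14,884,804.00
AUD 14,884,804.00 × 4.246 = CNY 63,200,877.78
CNY 63,200,877.78 × 0.1320 = GBP 8,342,515.87
Profit = GBP 8,342,515.87 − GBP 8,251,000.00

Profit: GBP 91,515.87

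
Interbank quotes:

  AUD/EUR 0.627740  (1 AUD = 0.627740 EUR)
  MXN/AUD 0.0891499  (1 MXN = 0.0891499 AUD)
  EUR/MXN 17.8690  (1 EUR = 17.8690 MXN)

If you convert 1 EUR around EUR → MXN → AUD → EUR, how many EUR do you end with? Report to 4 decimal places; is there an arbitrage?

1.0000 (no arbitrage)

Around EUR → MXN → AUD → EUR: 1 × 17.8690 × 0.0891499 × 0.627740 = 1.000002
Product ≈ 1 (deviation 0.000%, within rounding noise).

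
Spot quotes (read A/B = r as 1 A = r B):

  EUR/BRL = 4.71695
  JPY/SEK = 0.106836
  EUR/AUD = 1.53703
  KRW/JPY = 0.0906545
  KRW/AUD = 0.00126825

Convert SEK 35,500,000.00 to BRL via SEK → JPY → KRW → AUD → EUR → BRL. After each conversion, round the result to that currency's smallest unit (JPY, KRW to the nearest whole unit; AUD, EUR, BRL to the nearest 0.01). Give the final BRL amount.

BRL 14,266,096.79

SEK 35,500,000.00 ÷ 0.106836 = JPY 332,284,998
JPY 332,284,998 ÷ 0.0906545 = KRW 3,665,399,931
KRW 3,665,399,931 × 0.00126825 = AUD 4,648,643.46
AUD 4,648,643.46 ÷ 1.53703 = EUR 3,024,432.48
EUR 3,024,432.48 × 4.71695 = BRL 14,266,096.79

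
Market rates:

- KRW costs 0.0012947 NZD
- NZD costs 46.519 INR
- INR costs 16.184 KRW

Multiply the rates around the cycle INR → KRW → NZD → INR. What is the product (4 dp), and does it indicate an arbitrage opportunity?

Around INR → KRW → NZD → INR: 1 × 16.184 × 0.0012947 × 46.519 = 0.974732
Product < 1; profitable direction is INR → NZD → KRW → INR.

0.9747 (arbitrage exists)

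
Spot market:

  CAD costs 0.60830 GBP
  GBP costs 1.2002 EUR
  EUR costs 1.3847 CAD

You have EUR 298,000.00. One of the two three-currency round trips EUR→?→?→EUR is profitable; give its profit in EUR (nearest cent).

Profitable loop is EUR → CAD → GBP → EUR:
EUR 298,000.00 × 1.3847 = CAD 412,640.60
CAD 412,640.60 × 0.60830 = GBP 251,009.28
GBP 251,009.28 × 1.2002 = EUR 301,261.33
Profit = EUR 301,261.33 − EUR 298,000.00

Profit: EUR 3,261.33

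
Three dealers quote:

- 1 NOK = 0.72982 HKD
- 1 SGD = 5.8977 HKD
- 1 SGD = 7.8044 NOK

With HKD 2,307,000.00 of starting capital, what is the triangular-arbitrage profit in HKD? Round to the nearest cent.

Profitable loop is HKD → NOK → SGD → HKD:
HKD 2,307,000.00 ÷ 0.72982 = NOK 3,161,053.41
NOK 3,161,053.41 ÷ 7.8044 = SGD 405,034.78
SGD 405,034.78 × 5.8977 = HKD 2,388,773.60
Profit = HKD 2,388,773.60 − HKD 2,307,000.00

Profit: HKD 81,773.60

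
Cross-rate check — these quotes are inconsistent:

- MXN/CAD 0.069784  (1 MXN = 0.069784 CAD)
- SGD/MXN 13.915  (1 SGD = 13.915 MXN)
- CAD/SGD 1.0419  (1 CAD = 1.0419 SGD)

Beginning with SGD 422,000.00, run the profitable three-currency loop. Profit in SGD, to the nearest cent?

Profitable loop is SGD → MXN → CAD → SGD:
SGD 422,000.00 × 13.915 = MXN 5,872,130.00
MXN 5,872,130.00 × 0.069784 = CAD 409,780.72
CAD 409,780.72 × 1.0419 = SGD 426,950.53
Profit = SGD 426,950.53 − SGD 422,000.00

Profit: SGD 4,950.53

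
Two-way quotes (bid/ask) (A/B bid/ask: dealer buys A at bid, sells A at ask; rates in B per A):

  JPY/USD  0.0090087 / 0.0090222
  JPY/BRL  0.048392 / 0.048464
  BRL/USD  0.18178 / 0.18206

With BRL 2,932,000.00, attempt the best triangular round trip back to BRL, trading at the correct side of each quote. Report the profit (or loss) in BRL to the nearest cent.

Net profit: BRL 61,589.84

Best loop BRL → JPY → USD → BRL:
BRL 2,932,000.00 ÷ 0.048464 (buy JPY at ask) = JPY 60,498,514
JPY 60,498,514 × 0.0090087 (sell JPY at bid) = USD 545,012.97
USD 545,012.97 ÷ 0.18206 (buy BRL at ask) = BRL 2,993,589.84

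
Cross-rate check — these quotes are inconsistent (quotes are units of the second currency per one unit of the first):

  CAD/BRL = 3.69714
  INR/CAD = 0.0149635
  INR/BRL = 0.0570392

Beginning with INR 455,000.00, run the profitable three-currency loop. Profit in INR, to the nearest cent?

Profit: INR 14,121.93

Profitable loop is INR → BRL → CAD → INR:
INR 455,000.00 × 0.0570392 = BRL 25,952.84
BRL 25,952.84 ÷ 3.69714 = CAD 7,019.71
CAD 7,019.71 ÷ 0.0149635 = INR 469,121.93
Profit = INR 469,121.93 − INR 455,000.00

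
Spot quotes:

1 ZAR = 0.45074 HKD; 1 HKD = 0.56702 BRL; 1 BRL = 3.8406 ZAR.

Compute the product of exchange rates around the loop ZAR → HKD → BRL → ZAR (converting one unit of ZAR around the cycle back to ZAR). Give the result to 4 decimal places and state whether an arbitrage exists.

Around ZAR → HKD → BRL → ZAR: 1 × 0.45074 × 0.56702 × 3.8406 = 0.981575
Product < 1; profitable direction is ZAR → BRL → HKD → ZAR.

0.9816 (arbitrage exists)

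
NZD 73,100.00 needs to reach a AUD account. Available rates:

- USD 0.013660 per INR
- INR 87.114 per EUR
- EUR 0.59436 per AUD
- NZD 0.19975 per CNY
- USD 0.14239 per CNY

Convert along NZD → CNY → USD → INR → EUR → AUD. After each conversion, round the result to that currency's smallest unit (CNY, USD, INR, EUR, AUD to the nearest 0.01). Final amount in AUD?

NZD 73,100.00 ÷ 0.19975 = CNY 365,957.45
CNY 365,957.45 × 0.14239 = USD 52,108.68
USD 52,108.68 ÷ 0.013660 = INR 3,814,691.07
INR 3,814,691.07 ÷ 87.114 = EUR 43,789.64
EUR 43,789.64 ÷ 0.59436 = AUD 73,675.28

AUD 73,675.28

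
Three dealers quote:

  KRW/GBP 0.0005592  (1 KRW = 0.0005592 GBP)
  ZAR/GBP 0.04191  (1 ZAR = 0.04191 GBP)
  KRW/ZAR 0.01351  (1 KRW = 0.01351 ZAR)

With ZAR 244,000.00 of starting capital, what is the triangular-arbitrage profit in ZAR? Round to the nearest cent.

Profitable loop is ZAR → GBP → KRW → ZAR:
ZAR 244,000.00 × 0.04191 = GBP 10,226.04
GBP 10,226.04 ÷ 0.0005592 = KRW 18,286,910
KRW 18,286,910 × 0.01351 = ZAR 247,056.15
Profit = ZAR 247,056.15 − ZAR 244,000.00

Profit: ZAR 3,056.15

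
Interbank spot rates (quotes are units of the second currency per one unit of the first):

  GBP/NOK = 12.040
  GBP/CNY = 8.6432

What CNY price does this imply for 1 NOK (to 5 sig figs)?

1 NOK ÷ 12.040 = 0.0830565 GBP
0.0830565 GBP × 8.6432 = 0.717874 CNY

NOK/CNY = 0.71787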